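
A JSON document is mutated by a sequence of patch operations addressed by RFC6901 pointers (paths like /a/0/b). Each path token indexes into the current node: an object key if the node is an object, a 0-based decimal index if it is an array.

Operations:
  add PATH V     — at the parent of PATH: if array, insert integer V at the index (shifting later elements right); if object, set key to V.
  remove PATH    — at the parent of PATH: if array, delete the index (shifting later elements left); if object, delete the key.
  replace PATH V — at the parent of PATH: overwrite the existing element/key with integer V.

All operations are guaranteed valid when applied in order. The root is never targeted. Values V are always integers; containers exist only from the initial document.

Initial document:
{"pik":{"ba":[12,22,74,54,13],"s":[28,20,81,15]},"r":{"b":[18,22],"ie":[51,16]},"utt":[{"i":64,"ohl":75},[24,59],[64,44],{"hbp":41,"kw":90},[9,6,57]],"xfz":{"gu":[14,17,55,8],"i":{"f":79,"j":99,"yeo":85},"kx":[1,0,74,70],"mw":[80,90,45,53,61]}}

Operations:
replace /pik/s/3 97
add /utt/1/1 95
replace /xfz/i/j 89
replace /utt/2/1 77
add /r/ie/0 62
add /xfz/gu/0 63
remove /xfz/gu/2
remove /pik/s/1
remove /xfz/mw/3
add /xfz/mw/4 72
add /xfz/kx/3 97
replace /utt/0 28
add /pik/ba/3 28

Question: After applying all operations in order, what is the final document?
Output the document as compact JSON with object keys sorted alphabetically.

After op 1 (replace /pik/s/3 97): {"pik":{"ba":[12,22,74,54,13],"s":[28,20,81,97]},"r":{"b":[18,22],"ie":[51,16]},"utt":[{"i":64,"ohl":75},[24,59],[64,44],{"hbp":41,"kw":90},[9,6,57]],"xfz":{"gu":[14,17,55,8],"i":{"f":79,"j":99,"yeo":85},"kx":[1,0,74,70],"mw":[80,90,45,53,61]}}
After op 2 (add /utt/1/1 95): {"pik":{"ba":[12,22,74,54,13],"s":[28,20,81,97]},"r":{"b":[18,22],"ie":[51,16]},"utt":[{"i":64,"ohl":75},[24,95,59],[64,44],{"hbp":41,"kw":90},[9,6,57]],"xfz":{"gu":[14,17,55,8],"i":{"f":79,"j":99,"yeo":85},"kx":[1,0,74,70],"mw":[80,90,45,53,61]}}
After op 3 (replace /xfz/i/j 89): {"pik":{"ba":[12,22,74,54,13],"s":[28,20,81,97]},"r":{"b":[18,22],"ie":[51,16]},"utt":[{"i":64,"ohl":75},[24,95,59],[64,44],{"hbp":41,"kw":90},[9,6,57]],"xfz":{"gu":[14,17,55,8],"i":{"f":79,"j":89,"yeo":85},"kx":[1,0,74,70],"mw":[80,90,45,53,61]}}
After op 4 (replace /utt/2/1 77): {"pik":{"ba":[12,22,74,54,13],"s":[28,20,81,97]},"r":{"b":[18,22],"ie":[51,16]},"utt":[{"i":64,"ohl":75},[24,95,59],[64,77],{"hbp":41,"kw":90},[9,6,57]],"xfz":{"gu":[14,17,55,8],"i":{"f":79,"j":89,"yeo":85},"kx":[1,0,74,70],"mw":[80,90,45,53,61]}}
After op 5 (add /r/ie/0 62): {"pik":{"ba":[12,22,74,54,13],"s":[28,20,81,97]},"r":{"b":[18,22],"ie":[62,51,16]},"utt":[{"i":64,"ohl":75},[24,95,59],[64,77],{"hbp":41,"kw":90},[9,6,57]],"xfz":{"gu":[14,17,55,8],"i":{"f":79,"j":89,"yeo":85},"kx":[1,0,74,70],"mw":[80,90,45,53,61]}}
After op 6 (add /xfz/gu/0 63): {"pik":{"ba":[12,22,74,54,13],"s":[28,20,81,97]},"r":{"b":[18,22],"ie":[62,51,16]},"utt":[{"i":64,"ohl":75},[24,95,59],[64,77],{"hbp":41,"kw":90},[9,6,57]],"xfz":{"gu":[63,14,17,55,8],"i":{"f":79,"j":89,"yeo":85},"kx":[1,0,74,70],"mw":[80,90,45,53,61]}}
After op 7 (remove /xfz/gu/2): {"pik":{"ba":[12,22,74,54,13],"s":[28,20,81,97]},"r":{"b":[18,22],"ie":[62,51,16]},"utt":[{"i":64,"ohl":75},[24,95,59],[64,77],{"hbp":41,"kw":90},[9,6,57]],"xfz":{"gu":[63,14,55,8],"i":{"f":79,"j":89,"yeo":85},"kx":[1,0,74,70],"mw":[80,90,45,53,61]}}
After op 8 (remove /pik/s/1): {"pik":{"ba":[12,22,74,54,13],"s":[28,81,97]},"r":{"b":[18,22],"ie":[62,51,16]},"utt":[{"i":64,"ohl":75},[24,95,59],[64,77],{"hbp":41,"kw":90},[9,6,57]],"xfz":{"gu":[63,14,55,8],"i":{"f":79,"j":89,"yeo":85},"kx":[1,0,74,70],"mw":[80,90,45,53,61]}}
After op 9 (remove /xfz/mw/3): {"pik":{"ba":[12,22,74,54,13],"s":[28,81,97]},"r":{"b":[18,22],"ie":[62,51,16]},"utt":[{"i":64,"ohl":75},[24,95,59],[64,77],{"hbp":41,"kw":90},[9,6,57]],"xfz":{"gu":[63,14,55,8],"i":{"f":79,"j":89,"yeo":85},"kx":[1,0,74,70],"mw":[80,90,45,61]}}
After op 10 (add /xfz/mw/4 72): {"pik":{"ba":[12,22,74,54,13],"s":[28,81,97]},"r":{"b":[18,22],"ie":[62,51,16]},"utt":[{"i":64,"ohl":75},[24,95,59],[64,77],{"hbp":41,"kw":90},[9,6,57]],"xfz":{"gu":[63,14,55,8],"i":{"f":79,"j":89,"yeo":85},"kx":[1,0,74,70],"mw":[80,90,45,61,72]}}
After op 11 (add /xfz/kx/3 97): {"pik":{"ba":[12,22,74,54,13],"s":[28,81,97]},"r":{"b":[18,22],"ie":[62,51,16]},"utt":[{"i":64,"ohl":75},[24,95,59],[64,77],{"hbp":41,"kw":90},[9,6,57]],"xfz":{"gu":[63,14,55,8],"i":{"f":79,"j":89,"yeo":85},"kx":[1,0,74,97,70],"mw":[80,90,45,61,72]}}
After op 12 (replace /utt/0 28): {"pik":{"ba":[12,22,74,54,13],"s":[28,81,97]},"r":{"b":[18,22],"ie":[62,51,16]},"utt":[28,[24,95,59],[64,77],{"hbp":41,"kw":90},[9,6,57]],"xfz":{"gu":[63,14,55,8],"i":{"f":79,"j":89,"yeo":85},"kx":[1,0,74,97,70],"mw":[80,90,45,61,72]}}
After op 13 (add /pik/ba/3 28): {"pik":{"ba":[12,22,74,28,54,13],"s":[28,81,97]},"r":{"b":[18,22],"ie":[62,51,16]},"utt":[28,[24,95,59],[64,77],{"hbp":41,"kw":90},[9,6,57]],"xfz":{"gu":[63,14,55,8],"i":{"f":79,"j":89,"yeo":85},"kx":[1,0,74,97,70],"mw":[80,90,45,61,72]}}

Answer: {"pik":{"ba":[12,22,74,28,54,13],"s":[28,81,97]},"r":{"b":[18,22],"ie":[62,51,16]},"utt":[28,[24,95,59],[64,77],{"hbp":41,"kw":90},[9,6,57]],"xfz":{"gu":[63,14,55,8],"i":{"f":79,"j":89,"yeo":85},"kx":[1,0,74,97,70],"mw":[80,90,45,61,72]}}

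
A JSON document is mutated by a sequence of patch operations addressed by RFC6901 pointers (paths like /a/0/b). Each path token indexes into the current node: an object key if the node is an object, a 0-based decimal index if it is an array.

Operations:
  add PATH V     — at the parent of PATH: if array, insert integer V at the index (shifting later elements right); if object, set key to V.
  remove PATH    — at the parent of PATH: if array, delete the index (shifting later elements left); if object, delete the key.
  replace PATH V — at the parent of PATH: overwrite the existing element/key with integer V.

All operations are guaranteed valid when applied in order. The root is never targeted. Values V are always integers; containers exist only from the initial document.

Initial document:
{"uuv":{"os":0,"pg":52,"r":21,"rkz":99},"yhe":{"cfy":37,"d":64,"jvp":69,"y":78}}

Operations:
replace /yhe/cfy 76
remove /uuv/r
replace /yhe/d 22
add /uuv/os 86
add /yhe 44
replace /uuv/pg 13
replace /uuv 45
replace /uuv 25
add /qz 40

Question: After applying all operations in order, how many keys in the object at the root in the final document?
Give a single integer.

After op 1 (replace /yhe/cfy 76): {"uuv":{"os":0,"pg":52,"r":21,"rkz":99},"yhe":{"cfy":76,"d":64,"jvp":69,"y":78}}
After op 2 (remove /uuv/r): {"uuv":{"os":0,"pg":52,"rkz":99},"yhe":{"cfy":76,"d":64,"jvp":69,"y":78}}
After op 3 (replace /yhe/d 22): {"uuv":{"os":0,"pg":52,"rkz":99},"yhe":{"cfy":76,"d":22,"jvp":69,"y":78}}
After op 4 (add /uuv/os 86): {"uuv":{"os":86,"pg":52,"rkz":99},"yhe":{"cfy":76,"d":22,"jvp":69,"y":78}}
After op 5 (add /yhe 44): {"uuv":{"os":86,"pg":52,"rkz":99},"yhe":44}
After op 6 (replace /uuv/pg 13): {"uuv":{"os":86,"pg":13,"rkz":99},"yhe":44}
After op 7 (replace /uuv 45): {"uuv":45,"yhe":44}
After op 8 (replace /uuv 25): {"uuv":25,"yhe":44}
After op 9 (add /qz 40): {"qz":40,"uuv":25,"yhe":44}
Size at the root: 3

Answer: 3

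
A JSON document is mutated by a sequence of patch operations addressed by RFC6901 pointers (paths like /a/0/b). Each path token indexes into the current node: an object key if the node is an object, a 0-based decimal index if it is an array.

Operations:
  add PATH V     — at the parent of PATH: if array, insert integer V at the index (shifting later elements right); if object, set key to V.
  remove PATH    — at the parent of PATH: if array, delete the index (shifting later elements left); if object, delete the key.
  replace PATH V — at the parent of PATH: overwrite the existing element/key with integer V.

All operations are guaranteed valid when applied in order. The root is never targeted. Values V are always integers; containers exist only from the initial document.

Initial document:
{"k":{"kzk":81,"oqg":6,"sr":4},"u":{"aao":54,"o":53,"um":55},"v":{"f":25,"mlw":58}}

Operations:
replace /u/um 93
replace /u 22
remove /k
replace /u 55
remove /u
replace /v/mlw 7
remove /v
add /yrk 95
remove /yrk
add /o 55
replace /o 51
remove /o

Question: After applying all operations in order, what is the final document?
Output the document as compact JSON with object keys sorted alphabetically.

After op 1 (replace /u/um 93): {"k":{"kzk":81,"oqg":6,"sr":4},"u":{"aao":54,"o":53,"um":93},"v":{"f":25,"mlw":58}}
After op 2 (replace /u 22): {"k":{"kzk":81,"oqg":6,"sr":4},"u":22,"v":{"f":25,"mlw":58}}
After op 3 (remove /k): {"u":22,"v":{"f":25,"mlw":58}}
After op 4 (replace /u 55): {"u":55,"v":{"f":25,"mlw":58}}
After op 5 (remove /u): {"v":{"f":25,"mlw":58}}
After op 6 (replace /v/mlw 7): {"v":{"f":25,"mlw":7}}
After op 7 (remove /v): {}
After op 8 (add /yrk 95): {"yrk":95}
After op 9 (remove /yrk): {}
After op 10 (add /o 55): {"o":55}
After op 11 (replace /o 51): {"o":51}
After op 12 (remove /o): {}

Answer: {}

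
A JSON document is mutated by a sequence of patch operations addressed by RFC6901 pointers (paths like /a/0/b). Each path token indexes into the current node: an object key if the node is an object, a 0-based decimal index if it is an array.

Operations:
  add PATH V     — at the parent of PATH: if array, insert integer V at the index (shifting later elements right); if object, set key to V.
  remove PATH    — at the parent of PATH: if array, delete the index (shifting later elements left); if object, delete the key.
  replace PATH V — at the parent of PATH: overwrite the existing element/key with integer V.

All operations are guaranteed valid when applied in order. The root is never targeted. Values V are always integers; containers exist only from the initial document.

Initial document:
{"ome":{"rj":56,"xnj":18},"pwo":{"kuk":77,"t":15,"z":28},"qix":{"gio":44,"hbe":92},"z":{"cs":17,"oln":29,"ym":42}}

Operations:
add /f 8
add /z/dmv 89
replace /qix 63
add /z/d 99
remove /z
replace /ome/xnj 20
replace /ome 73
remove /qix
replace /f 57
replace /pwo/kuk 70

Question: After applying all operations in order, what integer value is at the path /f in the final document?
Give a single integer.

Answer: 57

Derivation:
After op 1 (add /f 8): {"f":8,"ome":{"rj":56,"xnj":18},"pwo":{"kuk":77,"t":15,"z":28},"qix":{"gio":44,"hbe":92},"z":{"cs":17,"oln":29,"ym":42}}
After op 2 (add /z/dmv 89): {"f":8,"ome":{"rj":56,"xnj":18},"pwo":{"kuk":77,"t":15,"z":28},"qix":{"gio":44,"hbe":92},"z":{"cs":17,"dmv":89,"oln":29,"ym":42}}
After op 3 (replace /qix 63): {"f":8,"ome":{"rj":56,"xnj":18},"pwo":{"kuk":77,"t":15,"z":28},"qix":63,"z":{"cs":17,"dmv":89,"oln":29,"ym":42}}
After op 4 (add /z/d 99): {"f":8,"ome":{"rj":56,"xnj":18},"pwo":{"kuk":77,"t":15,"z":28},"qix":63,"z":{"cs":17,"d":99,"dmv":89,"oln":29,"ym":42}}
After op 5 (remove /z): {"f":8,"ome":{"rj":56,"xnj":18},"pwo":{"kuk":77,"t":15,"z":28},"qix":63}
After op 6 (replace /ome/xnj 20): {"f":8,"ome":{"rj":56,"xnj":20},"pwo":{"kuk":77,"t":15,"z":28},"qix":63}
After op 7 (replace /ome 73): {"f":8,"ome":73,"pwo":{"kuk":77,"t":15,"z":28},"qix":63}
After op 8 (remove /qix): {"f":8,"ome":73,"pwo":{"kuk":77,"t":15,"z":28}}
After op 9 (replace /f 57): {"f":57,"ome":73,"pwo":{"kuk":77,"t":15,"z":28}}
After op 10 (replace /pwo/kuk 70): {"f":57,"ome":73,"pwo":{"kuk":70,"t":15,"z":28}}
Value at /f: 57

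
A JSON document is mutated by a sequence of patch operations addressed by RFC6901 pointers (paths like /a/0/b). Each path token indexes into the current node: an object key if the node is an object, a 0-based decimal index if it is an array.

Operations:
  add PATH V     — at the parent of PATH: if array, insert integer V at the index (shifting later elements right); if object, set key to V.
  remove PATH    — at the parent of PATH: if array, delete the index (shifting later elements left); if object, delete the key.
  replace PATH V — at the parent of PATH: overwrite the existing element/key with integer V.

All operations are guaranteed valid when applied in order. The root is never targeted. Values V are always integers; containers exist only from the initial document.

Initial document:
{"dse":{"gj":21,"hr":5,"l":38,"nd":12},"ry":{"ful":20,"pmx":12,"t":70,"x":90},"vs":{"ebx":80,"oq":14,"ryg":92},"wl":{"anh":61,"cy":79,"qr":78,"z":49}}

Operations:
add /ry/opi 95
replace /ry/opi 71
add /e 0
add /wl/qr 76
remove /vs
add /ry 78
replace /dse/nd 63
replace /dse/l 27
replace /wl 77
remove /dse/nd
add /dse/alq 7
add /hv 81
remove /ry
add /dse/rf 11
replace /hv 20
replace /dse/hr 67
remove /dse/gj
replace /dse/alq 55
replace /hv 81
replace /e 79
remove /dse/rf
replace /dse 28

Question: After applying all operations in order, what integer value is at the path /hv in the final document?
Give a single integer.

Answer: 81

Derivation:
After op 1 (add /ry/opi 95): {"dse":{"gj":21,"hr":5,"l":38,"nd":12},"ry":{"ful":20,"opi":95,"pmx":12,"t":70,"x":90},"vs":{"ebx":80,"oq":14,"ryg":92},"wl":{"anh":61,"cy":79,"qr":78,"z":49}}
After op 2 (replace /ry/opi 71): {"dse":{"gj":21,"hr":5,"l":38,"nd":12},"ry":{"ful":20,"opi":71,"pmx":12,"t":70,"x":90},"vs":{"ebx":80,"oq":14,"ryg":92},"wl":{"anh":61,"cy":79,"qr":78,"z":49}}
After op 3 (add /e 0): {"dse":{"gj":21,"hr":5,"l":38,"nd":12},"e":0,"ry":{"ful":20,"opi":71,"pmx":12,"t":70,"x":90},"vs":{"ebx":80,"oq":14,"ryg":92},"wl":{"anh":61,"cy":79,"qr":78,"z":49}}
After op 4 (add /wl/qr 76): {"dse":{"gj":21,"hr":5,"l":38,"nd":12},"e":0,"ry":{"ful":20,"opi":71,"pmx":12,"t":70,"x":90},"vs":{"ebx":80,"oq":14,"ryg":92},"wl":{"anh":61,"cy":79,"qr":76,"z":49}}
After op 5 (remove /vs): {"dse":{"gj":21,"hr":5,"l":38,"nd":12},"e":0,"ry":{"ful":20,"opi":71,"pmx":12,"t":70,"x":90},"wl":{"anh":61,"cy":79,"qr":76,"z":49}}
After op 6 (add /ry 78): {"dse":{"gj":21,"hr":5,"l":38,"nd":12},"e":0,"ry":78,"wl":{"anh":61,"cy":79,"qr":76,"z":49}}
After op 7 (replace /dse/nd 63): {"dse":{"gj":21,"hr":5,"l":38,"nd":63},"e":0,"ry":78,"wl":{"anh":61,"cy":79,"qr":76,"z":49}}
After op 8 (replace /dse/l 27): {"dse":{"gj":21,"hr":5,"l":27,"nd":63},"e":0,"ry":78,"wl":{"anh":61,"cy":79,"qr":76,"z":49}}
After op 9 (replace /wl 77): {"dse":{"gj":21,"hr":5,"l":27,"nd":63},"e":0,"ry":78,"wl":77}
After op 10 (remove /dse/nd): {"dse":{"gj":21,"hr":5,"l":27},"e":0,"ry":78,"wl":77}
After op 11 (add /dse/alq 7): {"dse":{"alq":7,"gj":21,"hr":5,"l":27},"e":0,"ry":78,"wl":77}
After op 12 (add /hv 81): {"dse":{"alq":7,"gj":21,"hr":5,"l":27},"e":0,"hv":81,"ry":78,"wl":77}
After op 13 (remove /ry): {"dse":{"alq":7,"gj":21,"hr":5,"l":27},"e":0,"hv":81,"wl":77}
After op 14 (add /dse/rf 11): {"dse":{"alq":7,"gj":21,"hr":5,"l":27,"rf":11},"e":0,"hv":81,"wl":77}
After op 15 (replace /hv 20): {"dse":{"alq":7,"gj":21,"hr":5,"l":27,"rf":11},"e":0,"hv":20,"wl":77}
After op 16 (replace /dse/hr 67): {"dse":{"alq":7,"gj":21,"hr":67,"l":27,"rf":11},"e":0,"hv":20,"wl":77}
After op 17 (remove /dse/gj): {"dse":{"alq":7,"hr":67,"l":27,"rf":11},"e":0,"hv":20,"wl":77}
After op 18 (replace /dse/alq 55): {"dse":{"alq":55,"hr":67,"l":27,"rf":11},"e":0,"hv":20,"wl":77}
After op 19 (replace /hv 81): {"dse":{"alq":55,"hr":67,"l":27,"rf":11},"e":0,"hv":81,"wl":77}
After op 20 (replace /e 79): {"dse":{"alq":55,"hr":67,"l":27,"rf":11},"e":79,"hv":81,"wl":77}
After op 21 (remove /dse/rf): {"dse":{"alq":55,"hr":67,"l":27},"e":79,"hv":81,"wl":77}
After op 22 (replace /dse 28): {"dse":28,"e":79,"hv":81,"wl":77}
Value at /hv: 81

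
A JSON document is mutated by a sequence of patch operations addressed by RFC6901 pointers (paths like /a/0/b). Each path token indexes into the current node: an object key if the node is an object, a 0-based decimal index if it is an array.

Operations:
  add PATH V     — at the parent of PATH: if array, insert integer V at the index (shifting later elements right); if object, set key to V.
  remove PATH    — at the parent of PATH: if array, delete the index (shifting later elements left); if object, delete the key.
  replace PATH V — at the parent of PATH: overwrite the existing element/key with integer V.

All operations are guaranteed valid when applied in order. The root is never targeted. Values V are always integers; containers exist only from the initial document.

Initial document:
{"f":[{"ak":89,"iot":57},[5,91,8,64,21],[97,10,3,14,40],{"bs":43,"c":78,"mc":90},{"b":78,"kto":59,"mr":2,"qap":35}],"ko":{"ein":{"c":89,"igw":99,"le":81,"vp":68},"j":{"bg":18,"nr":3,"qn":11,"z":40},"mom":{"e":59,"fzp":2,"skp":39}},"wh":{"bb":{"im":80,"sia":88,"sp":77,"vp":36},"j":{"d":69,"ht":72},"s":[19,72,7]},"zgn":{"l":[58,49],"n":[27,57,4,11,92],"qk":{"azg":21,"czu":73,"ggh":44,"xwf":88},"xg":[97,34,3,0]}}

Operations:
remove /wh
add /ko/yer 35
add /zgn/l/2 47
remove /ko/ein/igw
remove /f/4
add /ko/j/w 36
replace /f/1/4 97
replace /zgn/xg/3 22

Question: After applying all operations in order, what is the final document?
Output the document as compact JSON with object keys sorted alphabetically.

After op 1 (remove /wh): {"f":[{"ak":89,"iot":57},[5,91,8,64,21],[97,10,3,14,40],{"bs":43,"c":78,"mc":90},{"b":78,"kto":59,"mr":2,"qap":35}],"ko":{"ein":{"c":89,"igw":99,"le":81,"vp":68},"j":{"bg":18,"nr":3,"qn":11,"z":40},"mom":{"e":59,"fzp":2,"skp":39}},"zgn":{"l":[58,49],"n":[27,57,4,11,92],"qk":{"azg":21,"czu":73,"ggh":44,"xwf":88},"xg":[97,34,3,0]}}
After op 2 (add /ko/yer 35): {"f":[{"ak":89,"iot":57},[5,91,8,64,21],[97,10,3,14,40],{"bs":43,"c":78,"mc":90},{"b":78,"kto":59,"mr":2,"qap":35}],"ko":{"ein":{"c":89,"igw":99,"le":81,"vp":68},"j":{"bg":18,"nr":3,"qn":11,"z":40},"mom":{"e":59,"fzp":2,"skp":39},"yer":35},"zgn":{"l":[58,49],"n":[27,57,4,11,92],"qk":{"azg":21,"czu":73,"ggh":44,"xwf":88},"xg":[97,34,3,0]}}
After op 3 (add /zgn/l/2 47): {"f":[{"ak":89,"iot":57},[5,91,8,64,21],[97,10,3,14,40],{"bs":43,"c":78,"mc":90},{"b":78,"kto":59,"mr":2,"qap":35}],"ko":{"ein":{"c":89,"igw":99,"le":81,"vp":68},"j":{"bg":18,"nr":3,"qn":11,"z":40},"mom":{"e":59,"fzp":2,"skp":39},"yer":35},"zgn":{"l":[58,49,47],"n":[27,57,4,11,92],"qk":{"azg":21,"czu":73,"ggh":44,"xwf":88},"xg":[97,34,3,0]}}
After op 4 (remove /ko/ein/igw): {"f":[{"ak":89,"iot":57},[5,91,8,64,21],[97,10,3,14,40],{"bs":43,"c":78,"mc":90},{"b":78,"kto":59,"mr":2,"qap":35}],"ko":{"ein":{"c":89,"le":81,"vp":68},"j":{"bg":18,"nr":3,"qn":11,"z":40},"mom":{"e":59,"fzp":2,"skp":39},"yer":35},"zgn":{"l":[58,49,47],"n":[27,57,4,11,92],"qk":{"azg":21,"czu":73,"ggh":44,"xwf":88},"xg":[97,34,3,0]}}
After op 5 (remove /f/4): {"f":[{"ak":89,"iot":57},[5,91,8,64,21],[97,10,3,14,40],{"bs":43,"c":78,"mc":90}],"ko":{"ein":{"c":89,"le":81,"vp":68},"j":{"bg":18,"nr":3,"qn":11,"z":40},"mom":{"e":59,"fzp":2,"skp":39},"yer":35},"zgn":{"l":[58,49,47],"n":[27,57,4,11,92],"qk":{"azg":21,"czu":73,"ggh":44,"xwf":88},"xg":[97,34,3,0]}}
After op 6 (add /ko/j/w 36): {"f":[{"ak":89,"iot":57},[5,91,8,64,21],[97,10,3,14,40],{"bs":43,"c":78,"mc":90}],"ko":{"ein":{"c":89,"le":81,"vp":68},"j":{"bg":18,"nr":3,"qn":11,"w":36,"z":40},"mom":{"e":59,"fzp":2,"skp":39},"yer":35},"zgn":{"l":[58,49,47],"n":[27,57,4,11,92],"qk":{"azg":21,"czu":73,"ggh":44,"xwf":88},"xg":[97,34,3,0]}}
After op 7 (replace /f/1/4 97): {"f":[{"ak":89,"iot":57},[5,91,8,64,97],[97,10,3,14,40],{"bs":43,"c":78,"mc":90}],"ko":{"ein":{"c":89,"le":81,"vp":68},"j":{"bg":18,"nr":3,"qn":11,"w":36,"z":40},"mom":{"e":59,"fzp":2,"skp":39},"yer":35},"zgn":{"l":[58,49,47],"n":[27,57,4,11,92],"qk":{"azg":21,"czu":73,"ggh":44,"xwf":88},"xg":[97,34,3,0]}}
After op 8 (replace /zgn/xg/3 22): {"f":[{"ak":89,"iot":57},[5,91,8,64,97],[97,10,3,14,40],{"bs":43,"c":78,"mc":90}],"ko":{"ein":{"c":89,"le":81,"vp":68},"j":{"bg":18,"nr":3,"qn":11,"w":36,"z":40},"mom":{"e":59,"fzp":2,"skp":39},"yer":35},"zgn":{"l":[58,49,47],"n":[27,57,4,11,92],"qk":{"azg":21,"czu":73,"ggh":44,"xwf":88},"xg":[97,34,3,22]}}

Answer: {"f":[{"ak":89,"iot":57},[5,91,8,64,97],[97,10,3,14,40],{"bs":43,"c":78,"mc":90}],"ko":{"ein":{"c":89,"le":81,"vp":68},"j":{"bg":18,"nr":3,"qn":11,"w":36,"z":40},"mom":{"e":59,"fzp":2,"skp":39},"yer":35},"zgn":{"l":[58,49,47],"n":[27,57,4,11,92],"qk":{"azg":21,"czu":73,"ggh":44,"xwf":88},"xg":[97,34,3,22]}}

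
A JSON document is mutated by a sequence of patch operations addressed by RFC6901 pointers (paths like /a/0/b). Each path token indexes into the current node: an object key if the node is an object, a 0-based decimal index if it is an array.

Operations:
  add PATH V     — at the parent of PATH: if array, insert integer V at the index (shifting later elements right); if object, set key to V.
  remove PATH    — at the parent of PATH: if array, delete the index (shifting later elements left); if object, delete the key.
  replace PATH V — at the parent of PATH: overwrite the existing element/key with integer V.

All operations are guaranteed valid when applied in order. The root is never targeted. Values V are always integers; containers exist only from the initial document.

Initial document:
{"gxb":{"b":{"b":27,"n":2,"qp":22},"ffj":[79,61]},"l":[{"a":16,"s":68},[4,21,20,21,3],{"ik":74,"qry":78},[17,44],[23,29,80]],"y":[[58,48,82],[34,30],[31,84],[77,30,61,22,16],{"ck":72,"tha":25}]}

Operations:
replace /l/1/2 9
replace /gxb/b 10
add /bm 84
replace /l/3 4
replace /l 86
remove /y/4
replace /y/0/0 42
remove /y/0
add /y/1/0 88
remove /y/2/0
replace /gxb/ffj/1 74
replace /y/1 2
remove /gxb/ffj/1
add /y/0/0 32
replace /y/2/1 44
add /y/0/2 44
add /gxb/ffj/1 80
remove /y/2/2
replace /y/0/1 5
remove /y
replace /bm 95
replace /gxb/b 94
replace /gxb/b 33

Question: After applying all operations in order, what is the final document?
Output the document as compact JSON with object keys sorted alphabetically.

Answer: {"bm":95,"gxb":{"b":33,"ffj":[79,80]},"l":86}

Derivation:
After op 1 (replace /l/1/2 9): {"gxb":{"b":{"b":27,"n":2,"qp":22},"ffj":[79,61]},"l":[{"a":16,"s":68},[4,21,9,21,3],{"ik":74,"qry":78},[17,44],[23,29,80]],"y":[[58,48,82],[34,30],[31,84],[77,30,61,22,16],{"ck":72,"tha":25}]}
After op 2 (replace /gxb/b 10): {"gxb":{"b":10,"ffj":[79,61]},"l":[{"a":16,"s":68},[4,21,9,21,3],{"ik":74,"qry":78},[17,44],[23,29,80]],"y":[[58,48,82],[34,30],[31,84],[77,30,61,22,16],{"ck":72,"tha":25}]}
After op 3 (add /bm 84): {"bm":84,"gxb":{"b":10,"ffj":[79,61]},"l":[{"a":16,"s":68},[4,21,9,21,3],{"ik":74,"qry":78},[17,44],[23,29,80]],"y":[[58,48,82],[34,30],[31,84],[77,30,61,22,16],{"ck":72,"tha":25}]}
After op 4 (replace /l/3 4): {"bm":84,"gxb":{"b":10,"ffj":[79,61]},"l":[{"a":16,"s":68},[4,21,9,21,3],{"ik":74,"qry":78},4,[23,29,80]],"y":[[58,48,82],[34,30],[31,84],[77,30,61,22,16],{"ck":72,"tha":25}]}
After op 5 (replace /l 86): {"bm":84,"gxb":{"b":10,"ffj":[79,61]},"l":86,"y":[[58,48,82],[34,30],[31,84],[77,30,61,22,16],{"ck":72,"tha":25}]}
After op 6 (remove /y/4): {"bm":84,"gxb":{"b":10,"ffj":[79,61]},"l":86,"y":[[58,48,82],[34,30],[31,84],[77,30,61,22,16]]}
After op 7 (replace /y/0/0 42): {"bm":84,"gxb":{"b":10,"ffj":[79,61]},"l":86,"y":[[42,48,82],[34,30],[31,84],[77,30,61,22,16]]}
After op 8 (remove /y/0): {"bm":84,"gxb":{"b":10,"ffj":[79,61]},"l":86,"y":[[34,30],[31,84],[77,30,61,22,16]]}
After op 9 (add /y/1/0 88): {"bm":84,"gxb":{"b":10,"ffj":[79,61]},"l":86,"y":[[34,30],[88,31,84],[77,30,61,22,16]]}
After op 10 (remove /y/2/0): {"bm":84,"gxb":{"b":10,"ffj":[79,61]},"l":86,"y":[[34,30],[88,31,84],[30,61,22,16]]}
After op 11 (replace /gxb/ffj/1 74): {"bm":84,"gxb":{"b":10,"ffj":[79,74]},"l":86,"y":[[34,30],[88,31,84],[30,61,22,16]]}
After op 12 (replace /y/1 2): {"bm":84,"gxb":{"b":10,"ffj":[79,74]},"l":86,"y":[[34,30],2,[30,61,22,16]]}
After op 13 (remove /gxb/ffj/1): {"bm":84,"gxb":{"b":10,"ffj":[79]},"l":86,"y":[[34,30],2,[30,61,22,16]]}
After op 14 (add /y/0/0 32): {"bm":84,"gxb":{"b":10,"ffj":[79]},"l":86,"y":[[32,34,30],2,[30,61,22,16]]}
After op 15 (replace /y/2/1 44): {"bm":84,"gxb":{"b":10,"ffj":[79]},"l":86,"y":[[32,34,30],2,[30,44,22,16]]}
After op 16 (add /y/0/2 44): {"bm":84,"gxb":{"b":10,"ffj":[79]},"l":86,"y":[[32,34,44,30],2,[30,44,22,16]]}
After op 17 (add /gxb/ffj/1 80): {"bm":84,"gxb":{"b":10,"ffj":[79,80]},"l":86,"y":[[32,34,44,30],2,[30,44,22,16]]}
After op 18 (remove /y/2/2): {"bm":84,"gxb":{"b":10,"ffj":[79,80]},"l":86,"y":[[32,34,44,30],2,[30,44,16]]}
After op 19 (replace /y/0/1 5): {"bm":84,"gxb":{"b":10,"ffj":[79,80]},"l":86,"y":[[32,5,44,30],2,[30,44,16]]}
After op 20 (remove /y): {"bm":84,"gxb":{"b":10,"ffj":[79,80]},"l":86}
After op 21 (replace /bm 95): {"bm":95,"gxb":{"b":10,"ffj":[79,80]},"l":86}
After op 22 (replace /gxb/b 94): {"bm":95,"gxb":{"b":94,"ffj":[79,80]},"l":86}
After op 23 (replace /gxb/b 33): {"bm":95,"gxb":{"b":33,"ffj":[79,80]},"l":86}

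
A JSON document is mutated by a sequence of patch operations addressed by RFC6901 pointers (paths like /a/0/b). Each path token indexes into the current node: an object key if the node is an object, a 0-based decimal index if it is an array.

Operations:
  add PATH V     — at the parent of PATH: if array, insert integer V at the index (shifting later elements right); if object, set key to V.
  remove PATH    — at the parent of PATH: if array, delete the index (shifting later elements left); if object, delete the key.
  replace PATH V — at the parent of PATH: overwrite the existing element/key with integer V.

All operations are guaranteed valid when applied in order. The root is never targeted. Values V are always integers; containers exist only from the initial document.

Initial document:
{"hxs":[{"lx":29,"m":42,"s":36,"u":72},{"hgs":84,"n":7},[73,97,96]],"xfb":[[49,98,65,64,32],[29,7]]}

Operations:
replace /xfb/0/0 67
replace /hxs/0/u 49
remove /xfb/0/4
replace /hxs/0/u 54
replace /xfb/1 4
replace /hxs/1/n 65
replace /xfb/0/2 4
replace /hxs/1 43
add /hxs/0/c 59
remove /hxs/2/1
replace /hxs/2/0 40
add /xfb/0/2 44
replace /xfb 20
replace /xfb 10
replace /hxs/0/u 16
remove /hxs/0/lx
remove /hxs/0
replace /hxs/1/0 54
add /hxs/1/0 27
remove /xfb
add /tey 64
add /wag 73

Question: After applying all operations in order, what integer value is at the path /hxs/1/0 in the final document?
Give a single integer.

After op 1 (replace /xfb/0/0 67): {"hxs":[{"lx":29,"m":42,"s":36,"u":72},{"hgs":84,"n":7},[73,97,96]],"xfb":[[67,98,65,64,32],[29,7]]}
After op 2 (replace /hxs/0/u 49): {"hxs":[{"lx":29,"m":42,"s":36,"u":49},{"hgs":84,"n":7},[73,97,96]],"xfb":[[67,98,65,64,32],[29,7]]}
After op 3 (remove /xfb/0/4): {"hxs":[{"lx":29,"m":42,"s":36,"u":49},{"hgs":84,"n":7},[73,97,96]],"xfb":[[67,98,65,64],[29,7]]}
After op 4 (replace /hxs/0/u 54): {"hxs":[{"lx":29,"m":42,"s":36,"u":54},{"hgs":84,"n":7},[73,97,96]],"xfb":[[67,98,65,64],[29,7]]}
After op 5 (replace /xfb/1 4): {"hxs":[{"lx":29,"m":42,"s":36,"u":54},{"hgs":84,"n":7},[73,97,96]],"xfb":[[67,98,65,64],4]}
After op 6 (replace /hxs/1/n 65): {"hxs":[{"lx":29,"m":42,"s":36,"u":54},{"hgs":84,"n":65},[73,97,96]],"xfb":[[67,98,65,64],4]}
After op 7 (replace /xfb/0/2 4): {"hxs":[{"lx":29,"m":42,"s":36,"u":54},{"hgs":84,"n":65},[73,97,96]],"xfb":[[67,98,4,64],4]}
After op 8 (replace /hxs/1 43): {"hxs":[{"lx":29,"m":42,"s":36,"u":54},43,[73,97,96]],"xfb":[[67,98,4,64],4]}
After op 9 (add /hxs/0/c 59): {"hxs":[{"c":59,"lx":29,"m":42,"s":36,"u":54},43,[73,97,96]],"xfb":[[67,98,4,64],4]}
After op 10 (remove /hxs/2/1): {"hxs":[{"c":59,"lx":29,"m":42,"s":36,"u":54},43,[73,96]],"xfb":[[67,98,4,64],4]}
After op 11 (replace /hxs/2/0 40): {"hxs":[{"c":59,"lx":29,"m":42,"s":36,"u":54},43,[40,96]],"xfb":[[67,98,4,64],4]}
After op 12 (add /xfb/0/2 44): {"hxs":[{"c":59,"lx":29,"m":42,"s":36,"u":54},43,[40,96]],"xfb":[[67,98,44,4,64],4]}
After op 13 (replace /xfb 20): {"hxs":[{"c":59,"lx":29,"m":42,"s":36,"u":54},43,[40,96]],"xfb":20}
After op 14 (replace /xfb 10): {"hxs":[{"c":59,"lx":29,"m":42,"s":36,"u":54},43,[40,96]],"xfb":10}
After op 15 (replace /hxs/0/u 16): {"hxs":[{"c":59,"lx":29,"m":42,"s":36,"u":16},43,[40,96]],"xfb":10}
After op 16 (remove /hxs/0/lx): {"hxs":[{"c":59,"m":42,"s":36,"u":16},43,[40,96]],"xfb":10}
After op 17 (remove /hxs/0): {"hxs":[43,[40,96]],"xfb":10}
After op 18 (replace /hxs/1/0 54): {"hxs":[43,[54,96]],"xfb":10}
After op 19 (add /hxs/1/0 27): {"hxs":[43,[27,54,96]],"xfb":10}
After op 20 (remove /xfb): {"hxs":[43,[27,54,96]]}
After op 21 (add /tey 64): {"hxs":[43,[27,54,96]],"tey":64}
After op 22 (add /wag 73): {"hxs":[43,[27,54,96]],"tey":64,"wag":73}
Value at /hxs/1/0: 27

Answer: 27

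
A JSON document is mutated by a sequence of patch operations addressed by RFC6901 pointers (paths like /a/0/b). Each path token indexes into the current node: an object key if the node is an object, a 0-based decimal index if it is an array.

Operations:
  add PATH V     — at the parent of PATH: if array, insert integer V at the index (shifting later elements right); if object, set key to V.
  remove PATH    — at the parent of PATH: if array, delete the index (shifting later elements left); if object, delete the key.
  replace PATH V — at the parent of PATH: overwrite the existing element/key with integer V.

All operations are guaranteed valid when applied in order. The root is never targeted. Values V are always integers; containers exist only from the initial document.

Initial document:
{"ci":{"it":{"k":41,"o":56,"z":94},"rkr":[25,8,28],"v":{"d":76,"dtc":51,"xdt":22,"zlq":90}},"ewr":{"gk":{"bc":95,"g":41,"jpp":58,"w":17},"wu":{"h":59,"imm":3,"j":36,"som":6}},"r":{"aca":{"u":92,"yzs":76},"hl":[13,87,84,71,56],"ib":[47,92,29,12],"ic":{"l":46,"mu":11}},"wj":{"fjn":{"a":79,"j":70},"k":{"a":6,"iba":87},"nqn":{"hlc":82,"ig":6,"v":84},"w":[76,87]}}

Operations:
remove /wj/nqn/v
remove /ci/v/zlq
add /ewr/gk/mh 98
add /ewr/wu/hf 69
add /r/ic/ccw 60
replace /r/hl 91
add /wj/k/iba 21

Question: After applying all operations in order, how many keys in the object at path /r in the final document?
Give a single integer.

Answer: 4

Derivation:
After op 1 (remove /wj/nqn/v): {"ci":{"it":{"k":41,"o":56,"z":94},"rkr":[25,8,28],"v":{"d":76,"dtc":51,"xdt":22,"zlq":90}},"ewr":{"gk":{"bc":95,"g":41,"jpp":58,"w":17},"wu":{"h":59,"imm":3,"j":36,"som":6}},"r":{"aca":{"u":92,"yzs":76},"hl":[13,87,84,71,56],"ib":[47,92,29,12],"ic":{"l":46,"mu":11}},"wj":{"fjn":{"a":79,"j":70},"k":{"a":6,"iba":87},"nqn":{"hlc":82,"ig":6},"w":[76,87]}}
After op 2 (remove /ci/v/zlq): {"ci":{"it":{"k":41,"o":56,"z":94},"rkr":[25,8,28],"v":{"d":76,"dtc":51,"xdt":22}},"ewr":{"gk":{"bc":95,"g":41,"jpp":58,"w":17},"wu":{"h":59,"imm":3,"j":36,"som":6}},"r":{"aca":{"u":92,"yzs":76},"hl":[13,87,84,71,56],"ib":[47,92,29,12],"ic":{"l":46,"mu":11}},"wj":{"fjn":{"a":79,"j":70},"k":{"a":6,"iba":87},"nqn":{"hlc":82,"ig":6},"w":[76,87]}}
After op 3 (add /ewr/gk/mh 98): {"ci":{"it":{"k":41,"o":56,"z":94},"rkr":[25,8,28],"v":{"d":76,"dtc":51,"xdt":22}},"ewr":{"gk":{"bc":95,"g":41,"jpp":58,"mh":98,"w":17},"wu":{"h":59,"imm":3,"j":36,"som":6}},"r":{"aca":{"u":92,"yzs":76},"hl":[13,87,84,71,56],"ib":[47,92,29,12],"ic":{"l":46,"mu":11}},"wj":{"fjn":{"a":79,"j":70},"k":{"a":6,"iba":87},"nqn":{"hlc":82,"ig":6},"w":[76,87]}}
After op 4 (add /ewr/wu/hf 69): {"ci":{"it":{"k":41,"o":56,"z":94},"rkr":[25,8,28],"v":{"d":76,"dtc":51,"xdt":22}},"ewr":{"gk":{"bc":95,"g":41,"jpp":58,"mh":98,"w":17},"wu":{"h":59,"hf":69,"imm":3,"j":36,"som":6}},"r":{"aca":{"u":92,"yzs":76},"hl":[13,87,84,71,56],"ib":[47,92,29,12],"ic":{"l":46,"mu":11}},"wj":{"fjn":{"a":79,"j":70},"k":{"a":6,"iba":87},"nqn":{"hlc":82,"ig":6},"w":[76,87]}}
After op 5 (add /r/ic/ccw 60): {"ci":{"it":{"k":41,"o":56,"z":94},"rkr":[25,8,28],"v":{"d":76,"dtc":51,"xdt":22}},"ewr":{"gk":{"bc":95,"g":41,"jpp":58,"mh":98,"w":17},"wu":{"h":59,"hf":69,"imm":3,"j":36,"som":6}},"r":{"aca":{"u":92,"yzs":76},"hl":[13,87,84,71,56],"ib":[47,92,29,12],"ic":{"ccw":60,"l":46,"mu":11}},"wj":{"fjn":{"a":79,"j":70},"k":{"a":6,"iba":87},"nqn":{"hlc":82,"ig":6},"w":[76,87]}}
After op 6 (replace /r/hl 91): {"ci":{"it":{"k":41,"o":56,"z":94},"rkr":[25,8,28],"v":{"d":76,"dtc":51,"xdt":22}},"ewr":{"gk":{"bc":95,"g":41,"jpp":58,"mh":98,"w":17},"wu":{"h":59,"hf":69,"imm":3,"j":36,"som":6}},"r":{"aca":{"u":92,"yzs":76},"hl":91,"ib":[47,92,29,12],"ic":{"ccw":60,"l":46,"mu":11}},"wj":{"fjn":{"a":79,"j":70},"k":{"a":6,"iba":87},"nqn":{"hlc":82,"ig":6},"w":[76,87]}}
After op 7 (add /wj/k/iba 21): {"ci":{"it":{"k":41,"o":56,"z":94},"rkr":[25,8,28],"v":{"d":76,"dtc":51,"xdt":22}},"ewr":{"gk":{"bc":95,"g":41,"jpp":58,"mh":98,"w":17},"wu":{"h":59,"hf":69,"imm":3,"j":36,"som":6}},"r":{"aca":{"u":92,"yzs":76},"hl":91,"ib":[47,92,29,12],"ic":{"ccw":60,"l":46,"mu":11}},"wj":{"fjn":{"a":79,"j":70},"k":{"a":6,"iba":21},"nqn":{"hlc":82,"ig":6},"w":[76,87]}}
Size at path /r: 4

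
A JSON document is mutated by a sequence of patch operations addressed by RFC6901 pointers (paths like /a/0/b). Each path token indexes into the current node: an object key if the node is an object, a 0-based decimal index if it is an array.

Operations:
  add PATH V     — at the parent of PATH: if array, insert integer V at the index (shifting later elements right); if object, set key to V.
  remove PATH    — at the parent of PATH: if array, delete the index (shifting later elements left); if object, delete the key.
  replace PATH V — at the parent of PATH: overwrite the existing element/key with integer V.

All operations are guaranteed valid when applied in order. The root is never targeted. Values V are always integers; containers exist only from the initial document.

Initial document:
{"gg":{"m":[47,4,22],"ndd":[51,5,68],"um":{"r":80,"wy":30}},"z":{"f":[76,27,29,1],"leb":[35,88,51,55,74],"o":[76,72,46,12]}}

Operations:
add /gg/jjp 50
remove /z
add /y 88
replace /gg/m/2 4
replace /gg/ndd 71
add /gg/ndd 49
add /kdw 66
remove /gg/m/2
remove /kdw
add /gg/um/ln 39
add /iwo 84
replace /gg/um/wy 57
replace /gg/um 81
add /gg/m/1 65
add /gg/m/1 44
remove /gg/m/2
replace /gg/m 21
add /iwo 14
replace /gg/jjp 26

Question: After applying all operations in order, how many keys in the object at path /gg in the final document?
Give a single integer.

After op 1 (add /gg/jjp 50): {"gg":{"jjp":50,"m":[47,4,22],"ndd":[51,5,68],"um":{"r":80,"wy":30}},"z":{"f":[76,27,29,1],"leb":[35,88,51,55,74],"o":[76,72,46,12]}}
After op 2 (remove /z): {"gg":{"jjp":50,"m":[47,4,22],"ndd":[51,5,68],"um":{"r":80,"wy":30}}}
After op 3 (add /y 88): {"gg":{"jjp":50,"m":[47,4,22],"ndd":[51,5,68],"um":{"r":80,"wy":30}},"y":88}
After op 4 (replace /gg/m/2 4): {"gg":{"jjp":50,"m":[47,4,4],"ndd":[51,5,68],"um":{"r":80,"wy":30}},"y":88}
After op 5 (replace /gg/ndd 71): {"gg":{"jjp":50,"m":[47,4,4],"ndd":71,"um":{"r":80,"wy":30}},"y":88}
After op 6 (add /gg/ndd 49): {"gg":{"jjp":50,"m":[47,4,4],"ndd":49,"um":{"r":80,"wy":30}},"y":88}
After op 7 (add /kdw 66): {"gg":{"jjp":50,"m":[47,4,4],"ndd":49,"um":{"r":80,"wy":30}},"kdw":66,"y":88}
After op 8 (remove /gg/m/2): {"gg":{"jjp":50,"m":[47,4],"ndd":49,"um":{"r":80,"wy":30}},"kdw":66,"y":88}
After op 9 (remove /kdw): {"gg":{"jjp":50,"m":[47,4],"ndd":49,"um":{"r":80,"wy":30}},"y":88}
After op 10 (add /gg/um/ln 39): {"gg":{"jjp":50,"m":[47,4],"ndd":49,"um":{"ln":39,"r":80,"wy":30}},"y":88}
After op 11 (add /iwo 84): {"gg":{"jjp":50,"m":[47,4],"ndd":49,"um":{"ln":39,"r":80,"wy":30}},"iwo":84,"y":88}
After op 12 (replace /gg/um/wy 57): {"gg":{"jjp":50,"m":[47,4],"ndd":49,"um":{"ln":39,"r":80,"wy":57}},"iwo":84,"y":88}
After op 13 (replace /gg/um 81): {"gg":{"jjp":50,"m":[47,4],"ndd":49,"um":81},"iwo":84,"y":88}
After op 14 (add /gg/m/1 65): {"gg":{"jjp":50,"m":[47,65,4],"ndd":49,"um":81},"iwo":84,"y":88}
After op 15 (add /gg/m/1 44): {"gg":{"jjp":50,"m":[47,44,65,4],"ndd":49,"um":81},"iwo":84,"y":88}
After op 16 (remove /gg/m/2): {"gg":{"jjp":50,"m":[47,44,4],"ndd":49,"um":81},"iwo":84,"y":88}
After op 17 (replace /gg/m 21): {"gg":{"jjp":50,"m":21,"ndd":49,"um":81},"iwo":84,"y":88}
After op 18 (add /iwo 14): {"gg":{"jjp":50,"m":21,"ndd":49,"um":81},"iwo":14,"y":88}
After op 19 (replace /gg/jjp 26): {"gg":{"jjp":26,"m":21,"ndd":49,"um":81},"iwo":14,"y":88}
Size at path /gg: 4

Answer: 4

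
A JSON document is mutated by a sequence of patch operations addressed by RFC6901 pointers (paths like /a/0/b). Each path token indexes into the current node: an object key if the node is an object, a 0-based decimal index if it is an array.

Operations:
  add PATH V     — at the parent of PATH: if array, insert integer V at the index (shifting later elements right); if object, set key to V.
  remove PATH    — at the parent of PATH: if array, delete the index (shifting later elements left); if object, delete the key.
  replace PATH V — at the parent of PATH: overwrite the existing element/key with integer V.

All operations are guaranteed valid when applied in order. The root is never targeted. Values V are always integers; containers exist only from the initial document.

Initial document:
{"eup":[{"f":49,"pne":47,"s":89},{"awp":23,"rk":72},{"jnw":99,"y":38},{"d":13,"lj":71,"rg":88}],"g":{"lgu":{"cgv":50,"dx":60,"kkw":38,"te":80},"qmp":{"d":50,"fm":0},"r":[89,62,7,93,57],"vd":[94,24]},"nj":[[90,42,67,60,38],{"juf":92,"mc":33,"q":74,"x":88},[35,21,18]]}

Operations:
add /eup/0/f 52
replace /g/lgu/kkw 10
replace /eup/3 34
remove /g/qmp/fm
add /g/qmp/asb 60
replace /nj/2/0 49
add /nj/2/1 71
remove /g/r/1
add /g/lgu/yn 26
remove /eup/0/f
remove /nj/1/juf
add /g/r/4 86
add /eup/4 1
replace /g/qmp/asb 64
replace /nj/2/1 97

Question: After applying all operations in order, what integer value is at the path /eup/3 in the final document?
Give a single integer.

Answer: 34

Derivation:
After op 1 (add /eup/0/f 52): {"eup":[{"f":52,"pne":47,"s":89},{"awp":23,"rk":72},{"jnw":99,"y":38},{"d":13,"lj":71,"rg":88}],"g":{"lgu":{"cgv":50,"dx":60,"kkw":38,"te":80},"qmp":{"d":50,"fm":0},"r":[89,62,7,93,57],"vd":[94,24]},"nj":[[90,42,67,60,38],{"juf":92,"mc":33,"q":74,"x":88},[35,21,18]]}
After op 2 (replace /g/lgu/kkw 10): {"eup":[{"f":52,"pne":47,"s":89},{"awp":23,"rk":72},{"jnw":99,"y":38},{"d":13,"lj":71,"rg":88}],"g":{"lgu":{"cgv":50,"dx":60,"kkw":10,"te":80},"qmp":{"d":50,"fm":0},"r":[89,62,7,93,57],"vd":[94,24]},"nj":[[90,42,67,60,38],{"juf":92,"mc":33,"q":74,"x":88},[35,21,18]]}
After op 3 (replace /eup/3 34): {"eup":[{"f":52,"pne":47,"s":89},{"awp":23,"rk":72},{"jnw":99,"y":38},34],"g":{"lgu":{"cgv":50,"dx":60,"kkw":10,"te":80},"qmp":{"d":50,"fm":0},"r":[89,62,7,93,57],"vd":[94,24]},"nj":[[90,42,67,60,38],{"juf":92,"mc":33,"q":74,"x":88},[35,21,18]]}
After op 4 (remove /g/qmp/fm): {"eup":[{"f":52,"pne":47,"s":89},{"awp":23,"rk":72},{"jnw":99,"y":38},34],"g":{"lgu":{"cgv":50,"dx":60,"kkw":10,"te":80},"qmp":{"d":50},"r":[89,62,7,93,57],"vd":[94,24]},"nj":[[90,42,67,60,38],{"juf":92,"mc":33,"q":74,"x":88},[35,21,18]]}
After op 5 (add /g/qmp/asb 60): {"eup":[{"f":52,"pne":47,"s":89},{"awp":23,"rk":72},{"jnw":99,"y":38},34],"g":{"lgu":{"cgv":50,"dx":60,"kkw":10,"te":80},"qmp":{"asb":60,"d":50},"r":[89,62,7,93,57],"vd":[94,24]},"nj":[[90,42,67,60,38],{"juf":92,"mc":33,"q":74,"x":88},[35,21,18]]}
After op 6 (replace /nj/2/0 49): {"eup":[{"f":52,"pne":47,"s":89},{"awp":23,"rk":72},{"jnw":99,"y":38},34],"g":{"lgu":{"cgv":50,"dx":60,"kkw":10,"te":80},"qmp":{"asb":60,"d":50},"r":[89,62,7,93,57],"vd":[94,24]},"nj":[[90,42,67,60,38],{"juf":92,"mc":33,"q":74,"x":88},[49,21,18]]}
After op 7 (add /nj/2/1 71): {"eup":[{"f":52,"pne":47,"s":89},{"awp":23,"rk":72},{"jnw":99,"y":38},34],"g":{"lgu":{"cgv":50,"dx":60,"kkw":10,"te":80},"qmp":{"asb":60,"d":50},"r":[89,62,7,93,57],"vd":[94,24]},"nj":[[90,42,67,60,38],{"juf":92,"mc":33,"q":74,"x":88},[49,71,21,18]]}
After op 8 (remove /g/r/1): {"eup":[{"f":52,"pne":47,"s":89},{"awp":23,"rk":72},{"jnw":99,"y":38},34],"g":{"lgu":{"cgv":50,"dx":60,"kkw":10,"te":80},"qmp":{"asb":60,"d":50},"r":[89,7,93,57],"vd":[94,24]},"nj":[[90,42,67,60,38],{"juf":92,"mc":33,"q":74,"x":88},[49,71,21,18]]}
After op 9 (add /g/lgu/yn 26): {"eup":[{"f":52,"pne":47,"s":89},{"awp":23,"rk":72},{"jnw":99,"y":38},34],"g":{"lgu":{"cgv":50,"dx":60,"kkw":10,"te":80,"yn":26},"qmp":{"asb":60,"d":50},"r":[89,7,93,57],"vd":[94,24]},"nj":[[90,42,67,60,38],{"juf":92,"mc":33,"q":74,"x":88},[49,71,21,18]]}
After op 10 (remove /eup/0/f): {"eup":[{"pne":47,"s":89},{"awp":23,"rk":72},{"jnw":99,"y":38},34],"g":{"lgu":{"cgv":50,"dx":60,"kkw":10,"te":80,"yn":26},"qmp":{"asb":60,"d":50},"r":[89,7,93,57],"vd":[94,24]},"nj":[[90,42,67,60,38],{"juf":92,"mc":33,"q":74,"x":88},[49,71,21,18]]}
After op 11 (remove /nj/1/juf): {"eup":[{"pne":47,"s":89},{"awp":23,"rk":72},{"jnw":99,"y":38},34],"g":{"lgu":{"cgv":50,"dx":60,"kkw":10,"te":80,"yn":26},"qmp":{"asb":60,"d":50},"r":[89,7,93,57],"vd":[94,24]},"nj":[[90,42,67,60,38],{"mc":33,"q":74,"x":88},[49,71,21,18]]}
After op 12 (add /g/r/4 86): {"eup":[{"pne":47,"s":89},{"awp":23,"rk":72},{"jnw":99,"y":38},34],"g":{"lgu":{"cgv":50,"dx":60,"kkw":10,"te":80,"yn":26},"qmp":{"asb":60,"d":50},"r":[89,7,93,57,86],"vd":[94,24]},"nj":[[90,42,67,60,38],{"mc":33,"q":74,"x":88},[49,71,21,18]]}
After op 13 (add /eup/4 1): {"eup":[{"pne":47,"s":89},{"awp":23,"rk":72},{"jnw":99,"y":38},34,1],"g":{"lgu":{"cgv":50,"dx":60,"kkw":10,"te":80,"yn":26},"qmp":{"asb":60,"d":50},"r":[89,7,93,57,86],"vd":[94,24]},"nj":[[90,42,67,60,38],{"mc":33,"q":74,"x":88},[49,71,21,18]]}
After op 14 (replace /g/qmp/asb 64): {"eup":[{"pne":47,"s":89},{"awp":23,"rk":72},{"jnw":99,"y":38},34,1],"g":{"lgu":{"cgv":50,"dx":60,"kkw":10,"te":80,"yn":26},"qmp":{"asb":64,"d":50},"r":[89,7,93,57,86],"vd":[94,24]},"nj":[[90,42,67,60,38],{"mc":33,"q":74,"x":88},[49,71,21,18]]}
After op 15 (replace /nj/2/1 97): {"eup":[{"pne":47,"s":89},{"awp":23,"rk":72},{"jnw":99,"y":38},34,1],"g":{"lgu":{"cgv":50,"dx":60,"kkw":10,"te":80,"yn":26},"qmp":{"asb":64,"d":50},"r":[89,7,93,57,86],"vd":[94,24]},"nj":[[90,42,67,60,38],{"mc":33,"q":74,"x":88},[49,97,21,18]]}
Value at /eup/3: 34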